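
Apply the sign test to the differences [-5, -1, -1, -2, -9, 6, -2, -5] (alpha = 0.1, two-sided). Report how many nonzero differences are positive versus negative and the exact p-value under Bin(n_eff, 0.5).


Step 1: Discard zero differences. Original n = 8; n_eff = number of nonzero differences = 8.
Nonzero differences (with sign): -5, -1, -1, -2, -9, +6, -2, -5
Step 2: Count signs: positive = 1, negative = 7.
Step 3: Under H0: P(positive) = 0.5, so the number of positives S ~ Bin(8, 0.5).
Step 4: Two-sided exact p-value = sum of Bin(8,0.5) probabilities at or below the observed probability = 0.070312.
Step 5: alpha = 0.1. reject H0.

n_eff = 8, pos = 1, neg = 7, p = 0.070312, reject H0.


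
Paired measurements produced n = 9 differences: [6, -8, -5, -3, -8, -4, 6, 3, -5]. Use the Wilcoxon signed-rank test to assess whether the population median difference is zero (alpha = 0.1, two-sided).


Step 1: Drop any zero differences (none here) and take |d_i|.
|d| = [6, 8, 5, 3, 8, 4, 6, 3, 5]
Step 2: Midrank |d_i| (ties get averaged ranks).
ranks: |6|->6.5, |8|->8.5, |5|->4.5, |3|->1.5, |8|->8.5, |4|->3, |6|->6.5, |3|->1.5, |5|->4.5
Step 3: Attach original signs; sum ranks with positive sign and with negative sign.
W+ = 6.5 + 6.5 + 1.5 = 14.5
W- = 8.5 + 4.5 + 1.5 + 8.5 + 3 + 4.5 = 30.5
(Check: W+ + W- = 45 should equal n(n+1)/2 = 45.)
Step 4: Test statistic W = min(W+, W-) = 14.5.
Step 5: Ties in |d|, so use the tie-corrected normal approximation.
        E[W] = n(n+1)/4 = 9*10/4 = 22.5.
        Tie groups: |d|=3 (t=2), |d|=5 (t=2), |d|=6 (t=2), |d|=8 (t=2); sum(t^3 - t) = 24.
        Var[W] = n(n+1)(2n+1)/24 - sum(t^3-t)/48 = 1710/24 - 24/48 = 70.75.
        z = (W - E[W]) / sqrt(Var[W]) = (14.5 - 22.5) / 8.4113 = -0.9511.
        Two-sided p = 2*Phi(z) = 0.341553.
Step 6: alpha = 0.1. fail to reject H0.

W+ = 14.5, W- = 30.5, W = min = 14.5, p = 0.341553, fail to reject H0.


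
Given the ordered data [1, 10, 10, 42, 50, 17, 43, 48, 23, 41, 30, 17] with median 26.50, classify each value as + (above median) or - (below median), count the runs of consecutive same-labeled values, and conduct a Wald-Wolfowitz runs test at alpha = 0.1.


Step 1: Compute median = 26.50; label A = above, B = below.
Labels in order: BBBAABAABAAB  (n_A = 6, n_B = 6)
Step 2: Count runs R = 7.
Step 3: Under H0 (random ordering), E[R] = 2*n_A*n_B/(n_A+n_B) + 1 = 2*6*6/12 + 1 = 7.0000.
        Var[R] = 2*n_A*n_B*(2*n_A*n_B - n_A - n_B) / ((n_A+n_B)^2 * (n_A+n_B-1)) = 4320/1584 = 2.7273.
        SD[R] = 1.6514.
Step 4: R = E[R], so z = 0 with no continuity correction.
Step 5: Two-sided p-value via normal approximation = 2*(1 - Phi(|z|)) = 1.000000.
Step 6: alpha = 0.1. fail to reject H0.

R = 7, z = 0.0000, p = 1.000000, fail to reject H0.


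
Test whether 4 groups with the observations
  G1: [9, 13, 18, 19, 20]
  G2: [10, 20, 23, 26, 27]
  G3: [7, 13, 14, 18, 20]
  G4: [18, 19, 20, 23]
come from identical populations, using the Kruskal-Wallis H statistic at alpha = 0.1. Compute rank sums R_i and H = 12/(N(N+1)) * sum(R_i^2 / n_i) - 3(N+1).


Step 1: Combine all N = 19 observations and assign midranks.
sorted (value, group, rank): (7,G3,1), (9,G1,2), (10,G2,3), (13,G1,4.5), (13,G3,4.5), (14,G3,6), (18,G1,8), (18,G3,8), (18,G4,8), (19,G1,10.5), (19,G4,10.5), (20,G1,13.5), (20,G2,13.5), (20,G3,13.5), (20,G4,13.5), (23,G2,16.5), (23,G4,16.5), (26,G2,18), (27,G2,19)
Step 2: Sum ranks within each group.
R_1 = 38.5 (n_1 = 5)
R_2 = 70 (n_2 = 5)
R_3 = 33 (n_3 = 5)
R_4 = 48.5 (n_4 = 4)
Step 3: H = 12/(N(N+1)) * sum(R_i^2/n_i) - 3(N+1)
     = 12/(19*20) * (38.5^2/5 + 70^2/5 + 33^2/5 + 48.5^2/4) - 3*20
     = 0.031579 * 2082.31 - 60
     = 5.757237.
Step 4: Ties present; correction factor C = 1 - 102/(19^3 - 19) = 0.985088. Corrected H = 5.757237 / 0.985088 = 5.844390.
Step 5: Under H0, H ~ chi^2(3); p-value = 0.119431.
Step 6: alpha = 0.1. fail to reject H0.

H = 5.8444, df = 3, p = 0.119431, fail to reject H0.


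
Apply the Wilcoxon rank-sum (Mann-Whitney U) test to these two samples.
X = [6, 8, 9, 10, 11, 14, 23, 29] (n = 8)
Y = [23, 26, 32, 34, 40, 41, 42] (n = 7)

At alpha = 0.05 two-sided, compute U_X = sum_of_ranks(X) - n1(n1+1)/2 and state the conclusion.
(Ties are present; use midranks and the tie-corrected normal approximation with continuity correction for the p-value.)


Step 1: Combine and sort all 15 observations; assign midranks.
sorted (value, group): (6,X), (8,X), (9,X), (10,X), (11,X), (14,X), (23,X), (23,Y), (26,Y), (29,X), (32,Y), (34,Y), (40,Y), (41,Y), (42,Y)
ranks: 6->1, 8->2, 9->3, 10->4, 11->5, 14->6, 23->7.5, 23->7.5, 26->9, 29->10, 32->11, 34->12, 40->13, 41->14, 42->15
Step 2: Rank sum for X: R1 = 1 + 2 + 3 + 4 + 5 + 6 + 7.5 + 10 = 38.5.
Step 3: U_X = R1 - n1(n1+1)/2 = 38.5 - 8*9/2 = 38.5 - 36 = 2.5.
       U_Y = n1*n2 - U_X = 56 - 2.5 = 53.5.
Step 4: Ties are present, so use the tie-corrected normal approximation (with continuity correction) for the p-value.
Step 5: p-value = 0.003782; compare to alpha = 0.05. reject H0.

U_X = 2.5, p = 0.003782, reject H0 at alpha = 0.05.


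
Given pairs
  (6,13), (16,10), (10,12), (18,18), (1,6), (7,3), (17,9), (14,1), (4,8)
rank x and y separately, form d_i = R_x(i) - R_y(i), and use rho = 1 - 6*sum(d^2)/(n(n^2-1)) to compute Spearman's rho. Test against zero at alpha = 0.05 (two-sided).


Step 1: Rank x and y separately (midranks; no ties here).
rank(x): 6->3, 16->7, 10->5, 18->9, 1->1, 7->4, 17->8, 14->6, 4->2
rank(y): 13->8, 10->6, 12->7, 18->9, 6->3, 3->2, 9->5, 1->1, 8->4
Step 2: d_i = R_x(i) - R_y(i); compute d_i^2.
  (3-8)^2=25, (7-6)^2=1, (5-7)^2=4, (9-9)^2=0, (1-3)^2=4, (4-2)^2=4, (8-5)^2=9, (6-1)^2=25, (2-4)^2=4
sum(d^2) = 76.
Step 3: rho = 1 - 6*76 / (9*(9^2 - 1)) = 1 - 456/720 = 0.366667.
Step 4: Under H0, t = rho * sqrt((n-2)/(1-rho^2)) = 1.0427 ~ t(7).
Step 5: Two-sided p-value from the t-distribution with 7 df = 0.331740.
Step 6: alpha = 0.05. fail to reject H0.

rho = 0.3667, p = 0.331740, fail to reject H0 at alpha = 0.05.


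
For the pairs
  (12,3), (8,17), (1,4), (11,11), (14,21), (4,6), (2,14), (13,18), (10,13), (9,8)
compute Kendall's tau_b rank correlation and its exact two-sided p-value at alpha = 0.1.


Step 1: Enumerate the 45 unordered pairs (i,j) with i<j and classify each by sign(x_j-x_i) * sign(y_j-y_i).
  (1,2):dx=-4,dy=+14->D; (1,3):dx=-11,dy=+1->D; (1,4):dx=-1,dy=+8->D; (1,5):dx=+2,dy=+18->C
  (1,6):dx=-8,dy=+3->D; (1,7):dx=-10,dy=+11->D; (1,8):dx=+1,dy=+15->C; (1,9):dx=-2,dy=+10->D
  (1,10):dx=-3,dy=+5->D; (2,3):dx=-7,dy=-13->C; (2,4):dx=+3,dy=-6->D; (2,5):dx=+6,dy=+4->C
  (2,6):dx=-4,dy=-11->C; (2,7):dx=-6,dy=-3->C; (2,8):dx=+5,dy=+1->C; (2,9):dx=+2,dy=-4->D
  (2,10):dx=+1,dy=-9->D; (3,4):dx=+10,dy=+7->C; (3,5):dx=+13,dy=+17->C; (3,6):dx=+3,dy=+2->C
  (3,7):dx=+1,dy=+10->C; (3,8):dx=+12,dy=+14->C; (3,9):dx=+9,dy=+9->C; (3,10):dx=+8,dy=+4->C
  (4,5):dx=+3,dy=+10->C; (4,6):dx=-7,dy=-5->C; (4,7):dx=-9,dy=+3->D; (4,8):dx=+2,dy=+7->C
  (4,9):dx=-1,dy=+2->D; (4,10):dx=-2,dy=-3->C; (5,6):dx=-10,dy=-15->C; (5,7):dx=-12,dy=-7->C
  (5,8):dx=-1,dy=-3->C; (5,9):dx=-4,dy=-8->C; (5,10):dx=-5,dy=-13->C; (6,7):dx=-2,dy=+8->D
  (6,8):dx=+9,dy=+12->C; (6,9):dx=+6,dy=+7->C; (6,10):dx=+5,dy=+2->C; (7,8):dx=+11,dy=+4->C
  (7,9):dx=+8,dy=-1->D; (7,10):dx=+7,dy=-6->D; (8,9):dx=-3,dy=-5->C; (8,10):dx=-4,dy=-10->C
  (9,10):dx=-1,dy=-5->C
Step 2: C = 30, D = 15, total pairs = 45.
Step 3: tau = (C - D)/(n(n-1)/2) = (30 - 15)/45 = 0.333333.
Step 4: Exact two-sided p-value (enumerate n! = 3628800 permutations of y under H0): p = 0.216373.
Step 5: alpha = 0.1. fail to reject H0.

tau_b = 0.3333 (C=30, D=15), p = 0.216373, fail to reject H0.


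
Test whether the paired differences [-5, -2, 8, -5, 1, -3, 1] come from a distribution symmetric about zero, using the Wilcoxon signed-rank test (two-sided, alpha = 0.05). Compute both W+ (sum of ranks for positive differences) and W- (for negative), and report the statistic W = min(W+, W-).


Step 1: Drop any zero differences (none here) and take |d_i|.
|d| = [5, 2, 8, 5, 1, 3, 1]
Step 2: Midrank |d_i| (ties get averaged ranks).
ranks: |5|->5.5, |2|->3, |8|->7, |5|->5.5, |1|->1.5, |3|->4, |1|->1.5
Step 3: Attach original signs; sum ranks with positive sign and with negative sign.
W+ = 7 + 1.5 + 1.5 = 10
W- = 5.5 + 3 + 5.5 + 4 = 18
(Check: W+ + W- = 28 should equal n(n+1)/2 = 28.)
Step 4: Test statistic W = min(W+, W-) = 10.
Step 5: Ties in |d|, so use the tie-corrected normal approximation.
        E[W] = n(n+1)/4 = 7*8/4 = 14.
        Tie groups: |d|=1 (t=2), |d|=5 (t=2); sum(t^3 - t) = 12.
        Var[W] = n(n+1)(2n+1)/24 - sum(t^3-t)/48 = 840/24 - 12/48 = 34.75.
        z = (W - E[W]) / sqrt(Var[W]) = (10 - 14) / 5.8949 = -0.6786.
        Two-sided p = 2*Phi(z) = 0.497422.
Step 6: alpha = 0.05. fail to reject H0.

W+ = 10, W- = 18, W = min = 10, p = 0.497422, fail to reject H0.


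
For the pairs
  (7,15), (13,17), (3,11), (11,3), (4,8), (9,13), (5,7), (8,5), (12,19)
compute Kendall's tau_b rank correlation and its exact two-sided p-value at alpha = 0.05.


Step 1: Enumerate the 36 unordered pairs (i,j) with i<j and classify each by sign(x_j-x_i) * sign(y_j-y_i).
  (1,2):dx=+6,dy=+2->C; (1,3):dx=-4,dy=-4->C; (1,4):dx=+4,dy=-12->D; (1,5):dx=-3,dy=-7->C
  (1,6):dx=+2,dy=-2->D; (1,7):dx=-2,dy=-8->C; (1,8):dx=+1,dy=-10->D; (1,9):dx=+5,dy=+4->C
  (2,3):dx=-10,dy=-6->C; (2,4):dx=-2,dy=-14->C; (2,5):dx=-9,dy=-9->C; (2,6):dx=-4,dy=-4->C
  (2,7):dx=-8,dy=-10->C; (2,8):dx=-5,dy=-12->C; (2,9):dx=-1,dy=+2->D; (3,4):dx=+8,dy=-8->D
  (3,5):dx=+1,dy=-3->D; (3,6):dx=+6,dy=+2->C; (3,7):dx=+2,dy=-4->D; (3,8):dx=+5,dy=-6->D
  (3,9):dx=+9,dy=+8->C; (4,5):dx=-7,dy=+5->D; (4,6):dx=-2,dy=+10->D; (4,7):dx=-6,dy=+4->D
  (4,8):dx=-3,dy=+2->D; (4,9):dx=+1,dy=+16->C; (5,6):dx=+5,dy=+5->C; (5,7):dx=+1,dy=-1->D
  (5,8):dx=+4,dy=-3->D; (5,9):dx=+8,dy=+11->C; (6,7):dx=-4,dy=-6->C; (6,8):dx=-1,dy=-8->C
  (6,9):dx=+3,dy=+6->C; (7,8):dx=+3,dy=-2->D; (7,9):dx=+7,dy=+12->C; (8,9):dx=+4,dy=+14->C
Step 2: C = 21, D = 15, total pairs = 36.
Step 3: tau = (C - D)/(n(n-1)/2) = (21 - 15)/36 = 0.166667.
Step 4: Exact two-sided p-value (enumerate n! = 362880 permutations of y under H0): p = 0.612202.
Step 5: alpha = 0.05. fail to reject H0.

tau_b = 0.1667 (C=21, D=15), p = 0.612202, fail to reject H0.


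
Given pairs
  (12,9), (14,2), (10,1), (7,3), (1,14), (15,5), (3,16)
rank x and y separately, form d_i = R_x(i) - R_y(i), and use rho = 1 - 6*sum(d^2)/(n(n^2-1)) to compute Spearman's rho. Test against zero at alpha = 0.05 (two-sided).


Step 1: Rank x and y separately (midranks; no ties here).
rank(x): 12->5, 14->6, 10->4, 7->3, 1->1, 15->7, 3->2
rank(y): 9->5, 2->2, 1->1, 3->3, 14->6, 5->4, 16->7
Step 2: d_i = R_x(i) - R_y(i); compute d_i^2.
  (5-5)^2=0, (6-2)^2=16, (4-1)^2=9, (3-3)^2=0, (1-6)^2=25, (7-4)^2=9, (2-7)^2=25
sum(d^2) = 84.
Step 3: rho = 1 - 6*84 / (7*(7^2 - 1)) = 1 - 504/336 = -0.500000.
Step 4: Under H0, t = rho * sqrt((n-2)/(1-rho^2)) = -1.2910 ~ t(5).
Step 5: Two-sided p-value from the t-distribution with 5 df = 0.253170.
Step 6: alpha = 0.05. fail to reject H0.

rho = -0.5000, p = 0.253170, fail to reject H0 at alpha = 0.05.


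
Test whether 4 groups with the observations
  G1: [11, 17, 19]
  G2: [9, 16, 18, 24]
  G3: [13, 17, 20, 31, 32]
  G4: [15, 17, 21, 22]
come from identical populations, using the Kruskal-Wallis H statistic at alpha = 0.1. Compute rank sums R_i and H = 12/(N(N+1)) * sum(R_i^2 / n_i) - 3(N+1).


Step 1: Combine all N = 16 observations and assign midranks.
sorted (value, group, rank): (9,G2,1), (11,G1,2), (13,G3,3), (15,G4,4), (16,G2,5), (17,G1,7), (17,G3,7), (17,G4,7), (18,G2,9), (19,G1,10), (20,G3,11), (21,G4,12), (22,G4,13), (24,G2,14), (31,G3,15), (32,G3,16)
Step 2: Sum ranks within each group.
R_1 = 19 (n_1 = 3)
R_2 = 29 (n_2 = 4)
R_3 = 52 (n_3 = 5)
R_4 = 36 (n_4 = 4)
Step 3: H = 12/(N(N+1)) * sum(R_i^2/n_i) - 3(N+1)
     = 12/(16*17) * (19^2/3 + 29^2/4 + 52^2/5 + 36^2/4) - 3*17
     = 0.044118 * 1195.38 - 51
     = 1.737500.
Step 4: Ties present; correction factor C = 1 - 24/(16^3 - 16) = 0.994118. Corrected H = 1.737500 / 0.994118 = 1.747781.
Step 5: Under H0, H ~ chi^2(3); p-value = 0.626364.
Step 6: alpha = 0.1. fail to reject H0.

H = 1.7478, df = 3, p = 0.626364, fail to reject H0.


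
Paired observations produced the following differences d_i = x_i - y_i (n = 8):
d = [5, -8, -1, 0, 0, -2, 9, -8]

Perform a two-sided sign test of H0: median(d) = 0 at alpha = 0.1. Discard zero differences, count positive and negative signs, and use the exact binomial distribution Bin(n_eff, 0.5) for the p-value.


Step 1: Discard zero differences. Original n = 8; n_eff = number of nonzero differences = 6.
Nonzero differences (with sign): +5, -8, -1, -2, +9, -8
Step 2: Count signs: positive = 2, negative = 4.
Step 3: Under H0: P(positive) = 0.5, so the number of positives S ~ Bin(6, 0.5).
Step 4: Two-sided exact p-value = sum of Bin(6,0.5) probabilities at or below the observed probability = 0.687500.
Step 5: alpha = 0.1. fail to reject H0.

n_eff = 6, pos = 2, neg = 4, p = 0.687500, fail to reject H0.


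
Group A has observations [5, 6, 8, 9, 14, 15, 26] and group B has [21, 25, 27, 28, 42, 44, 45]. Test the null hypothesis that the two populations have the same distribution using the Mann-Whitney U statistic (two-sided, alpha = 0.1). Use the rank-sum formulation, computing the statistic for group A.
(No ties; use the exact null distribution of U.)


Step 1: Combine and sort all 14 observations; assign midranks.
sorted (value, group): (5,X), (6,X), (8,X), (9,X), (14,X), (15,X), (21,Y), (25,Y), (26,X), (27,Y), (28,Y), (42,Y), (44,Y), (45,Y)
ranks: 5->1, 6->2, 8->3, 9->4, 14->5, 15->6, 21->7, 25->8, 26->9, 27->10, 28->11, 42->12, 44->13, 45->14
Step 2: Rank sum for X: R1 = 1 + 2 + 3 + 4 + 5 + 6 + 9 = 30.
Step 3: U_X = R1 - n1(n1+1)/2 = 30 - 7*8/2 = 30 - 28 = 2.
       U_Y = n1*n2 - U_X = 49 - 2 = 47.
Step 4: No ties, so the exact null distribution of U (based on enumerating the C(14,7) = 3432 equally likely rank assignments) gives the two-sided p-value.
Step 5: p-value = 0.002331; compare to alpha = 0.1. reject H0.

U_X = 2, p = 0.002331, reject H0 at alpha = 0.1.


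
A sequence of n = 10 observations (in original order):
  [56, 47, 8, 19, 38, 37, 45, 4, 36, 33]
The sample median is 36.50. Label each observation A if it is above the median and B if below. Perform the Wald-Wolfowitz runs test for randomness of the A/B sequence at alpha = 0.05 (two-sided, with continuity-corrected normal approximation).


Step 1: Compute median = 36.50; label A = above, B = below.
Labels in order: AABBAAABBB  (n_A = 5, n_B = 5)
Step 2: Count runs R = 4.
Step 3: Under H0 (random ordering), E[R] = 2*n_A*n_B/(n_A+n_B) + 1 = 2*5*5/10 + 1 = 6.0000.
        Var[R] = 2*n_A*n_B*(2*n_A*n_B - n_A - n_B) / ((n_A+n_B)^2 * (n_A+n_B-1)) = 2000/900 = 2.2222.
        SD[R] = 1.4907.
Step 4: Continuity-corrected z = (R + 0.5 - E[R]) / SD[R] = (4 + 0.5 - 6.0000) / 1.4907 = -1.0062.
Step 5: Two-sided p-value via normal approximation = 2*(1 - Phi(|z|)) = 0.314305.
Step 6: alpha = 0.05. fail to reject H0.

R = 4, z = -1.0062, p = 0.314305, fail to reject H0.


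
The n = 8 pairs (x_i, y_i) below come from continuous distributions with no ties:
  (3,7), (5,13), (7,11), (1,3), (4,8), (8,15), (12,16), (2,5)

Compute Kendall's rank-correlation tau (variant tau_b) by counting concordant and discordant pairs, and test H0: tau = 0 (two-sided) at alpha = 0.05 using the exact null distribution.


Step 1: Enumerate the 28 unordered pairs (i,j) with i<j and classify each by sign(x_j-x_i) * sign(y_j-y_i).
  (1,2):dx=+2,dy=+6->C; (1,3):dx=+4,dy=+4->C; (1,4):dx=-2,dy=-4->C; (1,5):dx=+1,dy=+1->C
  (1,6):dx=+5,dy=+8->C; (1,7):dx=+9,dy=+9->C; (1,8):dx=-1,dy=-2->C; (2,3):dx=+2,dy=-2->D
  (2,4):dx=-4,dy=-10->C; (2,5):dx=-1,dy=-5->C; (2,6):dx=+3,dy=+2->C; (2,7):dx=+7,dy=+3->C
  (2,8):dx=-3,dy=-8->C; (3,4):dx=-6,dy=-8->C; (3,5):dx=-3,dy=-3->C; (3,6):dx=+1,dy=+4->C
  (3,7):dx=+5,dy=+5->C; (3,8):dx=-5,dy=-6->C; (4,5):dx=+3,dy=+5->C; (4,6):dx=+7,dy=+12->C
  (4,7):dx=+11,dy=+13->C; (4,8):dx=+1,dy=+2->C; (5,6):dx=+4,dy=+7->C; (5,7):dx=+8,dy=+8->C
  (5,8):dx=-2,dy=-3->C; (6,7):dx=+4,dy=+1->C; (6,8):dx=-6,dy=-10->C; (7,8):dx=-10,dy=-11->C
Step 2: C = 27, D = 1, total pairs = 28.
Step 3: tau = (C - D)/(n(n-1)/2) = (27 - 1)/28 = 0.928571.
Step 4: Exact two-sided p-value (enumerate n! = 40320 permutations of y under H0): p = 0.000397.
Step 5: alpha = 0.05. reject H0.

tau_b = 0.9286 (C=27, D=1), p = 0.000397, reject H0.


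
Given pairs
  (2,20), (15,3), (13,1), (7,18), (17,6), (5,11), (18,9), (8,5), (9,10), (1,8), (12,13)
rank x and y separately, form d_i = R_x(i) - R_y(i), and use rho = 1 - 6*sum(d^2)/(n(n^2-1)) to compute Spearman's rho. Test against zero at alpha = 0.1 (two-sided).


Step 1: Rank x and y separately (midranks; no ties here).
rank(x): 2->2, 15->9, 13->8, 7->4, 17->10, 5->3, 18->11, 8->5, 9->6, 1->1, 12->7
rank(y): 20->11, 3->2, 1->1, 18->10, 6->4, 11->8, 9->6, 5->3, 10->7, 8->5, 13->9
Step 2: d_i = R_x(i) - R_y(i); compute d_i^2.
  (2-11)^2=81, (9-2)^2=49, (8-1)^2=49, (4-10)^2=36, (10-4)^2=36, (3-8)^2=25, (11-6)^2=25, (5-3)^2=4, (6-7)^2=1, (1-5)^2=16, (7-9)^2=4
sum(d^2) = 326.
Step 3: rho = 1 - 6*326 / (11*(11^2 - 1)) = 1 - 1956/1320 = -0.481818.
Step 4: Under H0, t = rho * sqrt((n-2)/(1-rho^2)) = -1.6496 ~ t(9).
Step 5: Two-sided p-value from the t-distribution with 9 df = 0.133434.
Step 6: alpha = 0.1. fail to reject H0.

rho = -0.4818, p = 0.133434, fail to reject H0 at alpha = 0.1.


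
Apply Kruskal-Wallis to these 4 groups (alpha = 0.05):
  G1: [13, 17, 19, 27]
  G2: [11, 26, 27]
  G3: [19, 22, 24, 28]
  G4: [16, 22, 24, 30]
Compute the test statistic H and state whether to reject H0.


Step 1: Combine all N = 15 observations and assign midranks.
sorted (value, group, rank): (11,G2,1), (13,G1,2), (16,G4,3), (17,G1,4), (19,G1,5.5), (19,G3,5.5), (22,G3,7.5), (22,G4,7.5), (24,G3,9.5), (24,G4,9.5), (26,G2,11), (27,G1,12.5), (27,G2,12.5), (28,G3,14), (30,G4,15)
Step 2: Sum ranks within each group.
R_1 = 24 (n_1 = 4)
R_2 = 24.5 (n_2 = 3)
R_3 = 36.5 (n_3 = 4)
R_4 = 35 (n_4 = 4)
Step 3: H = 12/(N(N+1)) * sum(R_i^2/n_i) - 3(N+1)
     = 12/(15*16) * (24^2/4 + 24.5^2/3 + 36.5^2/4 + 35^2/4) - 3*16
     = 0.050000 * 983.396 - 48
     = 1.169792.
Step 4: Ties present; correction factor C = 1 - 24/(15^3 - 15) = 0.992857. Corrected H = 1.169792 / 0.992857 = 1.178207.
Step 5: Under H0, H ~ chi^2(3); p-value = 0.758236.
Step 6: alpha = 0.05. fail to reject H0.

H = 1.1782, df = 3, p = 0.758236, fail to reject H0.


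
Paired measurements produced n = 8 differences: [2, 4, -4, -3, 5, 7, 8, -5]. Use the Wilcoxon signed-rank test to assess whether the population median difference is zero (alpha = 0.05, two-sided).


Step 1: Drop any zero differences (none here) and take |d_i|.
|d| = [2, 4, 4, 3, 5, 7, 8, 5]
Step 2: Midrank |d_i| (ties get averaged ranks).
ranks: |2|->1, |4|->3.5, |4|->3.5, |3|->2, |5|->5.5, |7|->7, |8|->8, |5|->5.5
Step 3: Attach original signs; sum ranks with positive sign and with negative sign.
W+ = 1 + 3.5 + 5.5 + 7 + 8 = 25
W- = 3.5 + 2 + 5.5 = 11
(Check: W+ + W- = 36 should equal n(n+1)/2 = 36.)
Step 4: Test statistic W = min(W+, W-) = 11.
Step 5: Ties in |d|, so use the tie-corrected normal approximation.
        E[W] = n(n+1)/4 = 8*9/4 = 18.
        Tie groups: |d|=4 (t=2), |d|=5 (t=2); sum(t^3 - t) = 12.
        Var[W] = n(n+1)(2n+1)/24 - sum(t^3-t)/48 = 1224/24 - 12/48 = 50.75.
        z = (W - E[W]) / sqrt(Var[W]) = (11 - 18) / 7.1239 = -0.9826.
        Two-sided p = 2*Phi(z) = 0.325801.
Step 6: alpha = 0.05. fail to reject H0.

W+ = 25, W- = 11, W = min = 11, p = 0.325801, fail to reject H0.


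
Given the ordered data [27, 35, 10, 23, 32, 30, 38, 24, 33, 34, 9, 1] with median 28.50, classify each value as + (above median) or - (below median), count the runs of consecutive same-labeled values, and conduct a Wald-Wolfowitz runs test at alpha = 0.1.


Step 1: Compute median = 28.50; label A = above, B = below.
Labels in order: BABBAAABAABB  (n_A = 6, n_B = 6)
Step 2: Count runs R = 7.
Step 3: Under H0 (random ordering), E[R] = 2*n_A*n_B/(n_A+n_B) + 1 = 2*6*6/12 + 1 = 7.0000.
        Var[R] = 2*n_A*n_B*(2*n_A*n_B - n_A - n_B) / ((n_A+n_B)^2 * (n_A+n_B-1)) = 4320/1584 = 2.7273.
        SD[R] = 1.6514.
Step 4: R = E[R], so z = 0 with no continuity correction.
Step 5: Two-sided p-value via normal approximation = 2*(1 - Phi(|z|)) = 1.000000.
Step 6: alpha = 0.1. fail to reject H0.

R = 7, z = 0.0000, p = 1.000000, fail to reject H0.


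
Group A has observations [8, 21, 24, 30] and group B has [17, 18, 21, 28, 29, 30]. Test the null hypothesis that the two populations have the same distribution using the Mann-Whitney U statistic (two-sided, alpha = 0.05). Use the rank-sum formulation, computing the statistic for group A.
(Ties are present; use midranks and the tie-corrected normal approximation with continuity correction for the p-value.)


Step 1: Combine and sort all 10 observations; assign midranks.
sorted (value, group): (8,X), (17,Y), (18,Y), (21,X), (21,Y), (24,X), (28,Y), (29,Y), (30,X), (30,Y)
ranks: 8->1, 17->2, 18->3, 21->4.5, 21->4.5, 24->6, 28->7, 29->8, 30->9.5, 30->9.5
Step 2: Rank sum for X: R1 = 1 + 4.5 + 6 + 9.5 = 21.
Step 3: U_X = R1 - n1(n1+1)/2 = 21 - 4*5/2 = 21 - 10 = 11.
       U_Y = n1*n2 - U_X = 24 - 11 = 13.
Step 4: Ties are present, so use the tie-corrected normal approximation (with continuity correction) for the p-value.
Step 5: p-value = 0.914589; compare to alpha = 0.05. fail to reject H0.

U_X = 11, p = 0.914589, fail to reject H0 at alpha = 0.05.


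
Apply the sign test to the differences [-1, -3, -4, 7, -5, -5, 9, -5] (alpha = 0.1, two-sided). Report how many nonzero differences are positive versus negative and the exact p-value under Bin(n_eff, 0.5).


Step 1: Discard zero differences. Original n = 8; n_eff = number of nonzero differences = 8.
Nonzero differences (with sign): -1, -3, -4, +7, -5, -5, +9, -5
Step 2: Count signs: positive = 2, negative = 6.
Step 3: Under H0: P(positive) = 0.5, so the number of positives S ~ Bin(8, 0.5).
Step 4: Two-sided exact p-value = sum of Bin(8,0.5) probabilities at or below the observed probability = 0.289062.
Step 5: alpha = 0.1. fail to reject H0.

n_eff = 8, pos = 2, neg = 6, p = 0.289062, fail to reject H0.


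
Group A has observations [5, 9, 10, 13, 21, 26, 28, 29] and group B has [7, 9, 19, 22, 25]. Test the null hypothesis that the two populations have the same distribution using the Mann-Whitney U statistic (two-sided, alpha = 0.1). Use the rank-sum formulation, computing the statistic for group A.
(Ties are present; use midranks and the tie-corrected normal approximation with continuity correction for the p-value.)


Step 1: Combine and sort all 13 observations; assign midranks.
sorted (value, group): (5,X), (7,Y), (9,X), (9,Y), (10,X), (13,X), (19,Y), (21,X), (22,Y), (25,Y), (26,X), (28,X), (29,X)
ranks: 5->1, 7->2, 9->3.5, 9->3.5, 10->5, 13->6, 19->7, 21->8, 22->9, 25->10, 26->11, 28->12, 29->13
Step 2: Rank sum for X: R1 = 1 + 3.5 + 5 + 6 + 8 + 11 + 12 + 13 = 59.5.
Step 3: U_X = R1 - n1(n1+1)/2 = 59.5 - 8*9/2 = 59.5 - 36 = 23.5.
       U_Y = n1*n2 - U_X = 40 - 23.5 = 16.5.
Step 4: Ties are present, so use the tie-corrected normal approximation (with continuity correction) for the p-value.
Step 5: p-value = 0.660111; compare to alpha = 0.1. fail to reject H0.

U_X = 23.5, p = 0.660111, fail to reject H0 at alpha = 0.1.


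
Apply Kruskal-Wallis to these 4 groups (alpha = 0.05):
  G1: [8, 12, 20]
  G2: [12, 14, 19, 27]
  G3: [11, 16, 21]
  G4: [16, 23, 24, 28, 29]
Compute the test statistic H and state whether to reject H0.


Step 1: Combine all N = 15 observations and assign midranks.
sorted (value, group, rank): (8,G1,1), (11,G3,2), (12,G1,3.5), (12,G2,3.5), (14,G2,5), (16,G3,6.5), (16,G4,6.5), (19,G2,8), (20,G1,9), (21,G3,10), (23,G4,11), (24,G4,12), (27,G2,13), (28,G4,14), (29,G4,15)
Step 2: Sum ranks within each group.
R_1 = 13.5 (n_1 = 3)
R_2 = 29.5 (n_2 = 4)
R_3 = 18.5 (n_3 = 3)
R_4 = 58.5 (n_4 = 5)
Step 3: H = 12/(N(N+1)) * sum(R_i^2/n_i) - 3(N+1)
     = 12/(15*16) * (13.5^2/3 + 29.5^2/4 + 18.5^2/3 + 58.5^2/5) - 3*16
     = 0.050000 * 1076.85 - 48
     = 5.842292.
Step 4: Ties present; correction factor C = 1 - 12/(15^3 - 15) = 0.996429. Corrected H = 5.842292 / 0.996429 = 5.863232.
Step 5: Under H0, H ~ chi^2(3); p-value = 0.118457.
Step 6: alpha = 0.05. fail to reject H0.

H = 5.8632, df = 3, p = 0.118457, fail to reject H0.


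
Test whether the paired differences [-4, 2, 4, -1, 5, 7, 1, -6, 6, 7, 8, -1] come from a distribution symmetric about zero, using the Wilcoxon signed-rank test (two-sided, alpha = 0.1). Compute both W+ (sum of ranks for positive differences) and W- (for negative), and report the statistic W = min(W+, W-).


Step 1: Drop any zero differences (none here) and take |d_i|.
|d| = [4, 2, 4, 1, 5, 7, 1, 6, 6, 7, 8, 1]
Step 2: Midrank |d_i| (ties get averaged ranks).
ranks: |4|->5.5, |2|->4, |4|->5.5, |1|->2, |5|->7, |7|->10.5, |1|->2, |6|->8.5, |6|->8.5, |7|->10.5, |8|->12, |1|->2
Step 3: Attach original signs; sum ranks with positive sign and with negative sign.
W+ = 4 + 5.5 + 7 + 10.5 + 2 + 8.5 + 10.5 + 12 = 60
W- = 5.5 + 2 + 8.5 + 2 = 18
(Check: W+ + W- = 78 should equal n(n+1)/2 = 78.)
Step 4: Test statistic W = min(W+, W-) = 18.
Step 5: Ties in |d|, so use the tie-corrected normal approximation.
        E[W] = n(n+1)/4 = 12*13/4 = 39.
        Tie groups: |d|=1 (t=3), |d|=4 (t=2), |d|=6 (t=2), |d|=7 (t=2); sum(t^3 - t) = 42.
        Var[W] = n(n+1)(2n+1)/24 - sum(t^3-t)/48 = 3900/24 - 42/48 = 161.625.
        z = (W - E[W]) / sqrt(Var[W]) = (18 - 39) / 12.7132 = -1.6518.
        Two-sided p = 2*Phi(z) = 0.098569.
Step 6: alpha = 0.1. reject H0.

W+ = 60, W- = 18, W = min = 18, p = 0.098569, reject H0.


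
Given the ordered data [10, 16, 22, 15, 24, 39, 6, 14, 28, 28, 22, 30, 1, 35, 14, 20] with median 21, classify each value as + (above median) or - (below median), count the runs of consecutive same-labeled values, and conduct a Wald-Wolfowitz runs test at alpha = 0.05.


Step 1: Compute median = 21; label A = above, B = below.
Labels in order: BBABAABBAAAABABB  (n_A = 8, n_B = 8)
Step 2: Count runs R = 9.
Step 3: Under H0 (random ordering), E[R] = 2*n_A*n_B/(n_A+n_B) + 1 = 2*8*8/16 + 1 = 9.0000.
        Var[R] = 2*n_A*n_B*(2*n_A*n_B - n_A - n_B) / ((n_A+n_B)^2 * (n_A+n_B-1)) = 14336/3840 = 3.7333.
        SD[R] = 1.9322.
Step 4: R = E[R], so z = 0 with no continuity correction.
Step 5: Two-sided p-value via normal approximation = 2*(1 - Phi(|z|)) = 1.000000.
Step 6: alpha = 0.05. fail to reject H0.

R = 9, z = 0.0000, p = 1.000000, fail to reject H0.


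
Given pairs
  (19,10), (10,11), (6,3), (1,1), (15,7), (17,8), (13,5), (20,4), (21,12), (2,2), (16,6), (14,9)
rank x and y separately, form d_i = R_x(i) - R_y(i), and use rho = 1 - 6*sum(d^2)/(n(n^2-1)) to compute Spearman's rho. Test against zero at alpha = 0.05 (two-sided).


Step 1: Rank x and y separately (midranks; no ties here).
rank(x): 19->10, 10->4, 6->3, 1->1, 15->7, 17->9, 13->5, 20->11, 21->12, 2->2, 16->8, 14->6
rank(y): 10->10, 11->11, 3->3, 1->1, 7->7, 8->8, 5->5, 4->4, 12->12, 2->2, 6->6, 9->9
Step 2: d_i = R_x(i) - R_y(i); compute d_i^2.
  (10-10)^2=0, (4-11)^2=49, (3-3)^2=0, (1-1)^2=0, (7-7)^2=0, (9-8)^2=1, (5-5)^2=0, (11-4)^2=49, (12-12)^2=0, (2-2)^2=0, (8-6)^2=4, (6-9)^2=9
sum(d^2) = 112.
Step 3: rho = 1 - 6*112 / (12*(12^2 - 1)) = 1 - 672/1716 = 0.608392.
Step 4: Under H0, t = rho * sqrt((n-2)/(1-rho^2)) = 2.4242 ~ t(10).
Step 5: Two-sided p-value from the t-distribution with 10 df = 0.035806.
Step 6: alpha = 0.05. reject H0.

rho = 0.6084, p = 0.035806, reject H0 at alpha = 0.05.


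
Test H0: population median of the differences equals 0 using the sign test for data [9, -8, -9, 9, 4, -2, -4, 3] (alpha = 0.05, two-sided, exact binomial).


Step 1: Discard zero differences. Original n = 8; n_eff = number of nonzero differences = 8.
Nonzero differences (with sign): +9, -8, -9, +9, +4, -2, -4, +3
Step 2: Count signs: positive = 4, negative = 4.
Step 3: Under H0: P(positive) = 0.5, so the number of positives S ~ Bin(8, 0.5).
Step 4: Two-sided exact p-value = sum of Bin(8,0.5) probabilities at or below the observed probability = 1.000000.
Step 5: alpha = 0.05. fail to reject H0.

n_eff = 8, pos = 4, neg = 4, p = 1.000000, fail to reject H0.


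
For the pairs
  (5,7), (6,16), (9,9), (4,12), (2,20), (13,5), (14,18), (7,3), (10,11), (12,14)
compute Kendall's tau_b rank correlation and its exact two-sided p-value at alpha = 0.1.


Step 1: Enumerate the 45 unordered pairs (i,j) with i<j and classify each by sign(x_j-x_i) * sign(y_j-y_i).
  (1,2):dx=+1,dy=+9->C; (1,3):dx=+4,dy=+2->C; (1,4):dx=-1,dy=+5->D; (1,5):dx=-3,dy=+13->D
  (1,6):dx=+8,dy=-2->D; (1,7):dx=+9,dy=+11->C; (1,8):dx=+2,dy=-4->D; (1,9):dx=+5,dy=+4->C
  (1,10):dx=+7,dy=+7->C; (2,3):dx=+3,dy=-7->D; (2,4):dx=-2,dy=-4->C; (2,5):dx=-4,dy=+4->D
  (2,6):dx=+7,dy=-11->D; (2,7):dx=+8,dy=+2->C; (2,8):dx=+1,dy=-13->D; (2,9):dx=+4,dy=-5->D
  (2,10):dx=+6,dy=-2->D; (3,4):dx=-5,dy=+3->D; (3,5):dx=-7,dy=+11->D; (3,6):dx=+4,dy=-4->D
  (3,7):dx=+5,dy=+9->C; (3,8):dx=-2,dy=-6->C; (3,9):dx=+1,dy=+2->C; (3,10):dx=+3,dy=+5->C
  (4,5):dx=-2,dy=+8->D; (4,6):dx=+9,dy=-7->D; (4,7):dx=+10,dy=+6->C; (4,8):dx=+3,dy=-9->D
  (4,9):dx=+6,dy=-1->D; (4,10):dx=+8,dy=+2->C; (5,6):dx=+11,dy=-15->D; (5,7):dx=+12,dy=-2->D
  (5,8):dx=+5,dy=-17->D; (5,9):dx=+8,dy=-9->D; (5,10):dx=+10,dy=-6->D; (6,7):dx=+1,dy=+13->C
  (6,8):dx=-6,dy=-2->C; (6,9):dx=-3,dy=+6->D; (6,10):dx=-1,dy=+9->D; (7,8):dx=-7,dy=-15->C
  (7,9):dx=-4,dy=-7->C; (7,10):dx=-2,dy=-4->C; (8,9):dx=+3,dy=+8->C; (8,10):dx=+5,dy=+11->C
  (9,10):dx=+2,dy=+3->C
Step 2: C = 21, D = 24, total pairs = 45.
Step 3: tau = (C - D)/(n(n-1)/2) = (21 - 24)/45 = -0.066667.
Step 4: Exact two-sided p-value (enumerate n! = 3628800 permutations of y under H0): p = 0.861801.
Step 5: alpha = 0.1. fail to reject H0.

tau_b = -0.0667 (C=21, D=24), p = 0.861801, fail to reject H0.


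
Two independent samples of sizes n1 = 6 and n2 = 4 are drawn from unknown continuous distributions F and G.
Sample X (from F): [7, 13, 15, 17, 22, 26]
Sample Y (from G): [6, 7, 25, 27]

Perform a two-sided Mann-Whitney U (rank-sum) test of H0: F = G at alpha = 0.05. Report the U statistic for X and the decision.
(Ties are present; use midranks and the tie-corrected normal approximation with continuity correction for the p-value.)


Step 1: Combine and sort all 10 observations; assign midranks.
sorted (value, group): (6,Y), (7,X), (7,Y), (13,X), (15,X), (17,X), (22,X), (25,Y), (26,X), (27,Y)
ranks: 6->1, 7->2.5, 7->2.5, 13->4, 15->5, 17->6, 22->7, 25->8, 26->9, 27->10
Step 2: Rank sum for X: R1 = 2.5 + 4 + 5 + 6 + 7 + 9 = 33.5.
Step 3: U_X = R1 - n1(n1+1)/2 = 33.5 - 6*7/2 = 33.5 - 21 = 12.5.
       U_Y = n1*n2 - U_X = 24 - 12.5 = 11.5.
Step 4: Ties are present, so use the tie-corrected normal approximation (with continuity correction) for the p-value.
Step 5: p-value = 1.000000; compare to alpha = 0.05. fail to reject H0.

U_X = 12.5, p = 1.000000, fail to reject H0 at alpha = 0.05.


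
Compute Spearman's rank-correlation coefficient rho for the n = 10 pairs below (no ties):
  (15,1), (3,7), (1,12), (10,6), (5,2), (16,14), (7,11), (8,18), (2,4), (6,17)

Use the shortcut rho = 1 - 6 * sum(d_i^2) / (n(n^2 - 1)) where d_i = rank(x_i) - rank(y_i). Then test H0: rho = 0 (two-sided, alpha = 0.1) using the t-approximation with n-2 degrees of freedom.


Step 1: Rank x and y separately (midranks; no ties here).
rank(x): 15->9, 3->3, 1->1, 10->8, 5->4, 16->10, 7->6, 8->7, 2->2, 6->5
rank(y): 1->1, 7->5, 12->7, 6->4, 2->2, 14->8, 11->6, 18->10, 4->3, 17->9
Step 2: d_i = R_x(i) - R_y(i); compute d_i^2.
  (9-1)^2=64, (3-5)^2=4, (1-7)^2=36, (8-4)^2=16, (4-2)^2=4, (10-8)^2=4, (6-6)^2=0, (7-10)^2=9, (2-3)^2=1, (5-9)^2=16
sum(d^2) = 154.
Step 3: rho = 1 - 6*154 / (10*(10^2 - 1)) = 1 - 924/990 = 0.066667.
Step 4: Under H0, t = rho * sqrt((n-2)/(1-rho^2)) = 0.1890 ~ t(8).
Step 5: Two-sided p-value from the t-distribution with 8 df = 0.854813.
Step 6: alpha = 0.1. fail to reject H0.

rho = 0.0667, p = 0.854813, fail to reject H0 at alpha = 0.1.


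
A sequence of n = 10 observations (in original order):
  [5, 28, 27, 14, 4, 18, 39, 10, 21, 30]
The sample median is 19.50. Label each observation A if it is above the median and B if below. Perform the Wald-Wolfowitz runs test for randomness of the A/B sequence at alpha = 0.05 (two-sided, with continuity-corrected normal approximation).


Step 1: Compute median = 19.50; label A = above, B = below.
Labels in order: BAABBBABAA  (n_A = 5, n_B = 5)
Step 2: Count runs R = 6.
Step 3: Under H0 (random ordering), E[R] = 2*n_A*n_B/(n_A+n_B) + 1 = 2*5*5/10 + 1 = 6.0000.
        Var[R] = 2*n_A*n_B*(2*n_A*n_B - n_A - n_B) / ((n_A+n_B)^2 * (n_A+n_B-1)) = 2000/900 = 2.2222.
        SD[R] = 1.4907.
Step 4: R = E[R], so z = 0 with no continuity correction.
Step 5: Two-sided p-value via normal approximation = 2*(1 - Phi(|z|)) = 1.000000.
Step 6: alpha = 0.05. fail to reject H0.

R = 6, z = 0.0000, p = 1.000000, fail to reject H0.


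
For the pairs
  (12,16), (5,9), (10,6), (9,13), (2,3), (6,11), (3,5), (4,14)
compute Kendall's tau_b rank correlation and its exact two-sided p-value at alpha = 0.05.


Step 1: Enumerate the 28 unordered pairs (i,j) with i<j and classify each by sign(x_j-x_i) * sign(y_j-y_i).
  (1,2):dx=-7,dy=-7->C; (1,3):dx=-2,dy=-10->C; (1,4):dx=-3,dy=-3->C; (1,5):dx=-10,dy=-13->C
  (1,6):dx=-6,dy=-5->C; (1,7):dx=-9,dy=-11->C; (1,8):dx=-8,dy=-2->C; (2,3):dx=+5,dy=-3->D
  (2,4):dx=+4,dy=+4->C; (2,5):dx=-3,dy=-6->C; (2,6):dx=+1,dy=+2->C; (2,7):dx=-2,dy=-4->C
  (2,8):dx=-1,dy=+5->D; (3,4):dx=-1,dy=+7->D; (3,5):dx=-8,dy=-3->C; (3,6):dx=-4,dy=+5->D
  (3,7):dx=-7,dy=-1->C; (3,8):dx=-6,dy=+8->D; (4,5):dx=-7,dy=-10->C; (4,6):dx=-3,dy=-2->C
  (4,7):dx=-6,dy=-8->C; (4,8):dx=-5,dy=+1->D; (5,6):dx=+4,dy=+8->C; (5,7):dx=+1,dy=+2->C
  (5,8):dx=+2,dy=+11->C; (6,7):dx=-3,dy=-6->C; (6,8):dx=-2,dy=+3->D; (7,8):dx=+1,dy=+9->C
Step 2: C = 21, D = 7, total pairs = 28.
Step 3: tau = (C - D)/(n(n-1)/2) = (21 - 7)/28 = 0.500000.
Step 4: Exact two-sided p-value (enumerate n! = 40320 permutations of y under H0): p = 0.108681.
Step 5: alpha = 0.05. fail to reject H0.

tau_b = 0.5000 (C=21, D=7), p = 0.108681, fail to reject H0.


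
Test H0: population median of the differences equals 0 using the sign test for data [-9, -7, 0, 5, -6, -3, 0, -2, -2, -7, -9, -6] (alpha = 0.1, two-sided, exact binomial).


Step 1: Discard zero differences. Original n = 12; n_eff = number of nonzero differences = 10.
Nonzero differences (with sign): -9, -7, +5, -6, -3, -2, -2, -7, -9, -6
Step 2: Count signs: positive = 1, negative = 9.
Step 3: Under H0: P(positive) = 0.5, so the number of positives S ~ Bin(10, 0.5).
Step 4: Two-sided exact p-value = sum of Bin(10,0.5) probabilities at or below the observed probability = 0.021484.
Step 5: alpha = 0.1. reject H0.

n_eff = 10, pos = 1, neg = 9, p = 0.021484, reject H0.


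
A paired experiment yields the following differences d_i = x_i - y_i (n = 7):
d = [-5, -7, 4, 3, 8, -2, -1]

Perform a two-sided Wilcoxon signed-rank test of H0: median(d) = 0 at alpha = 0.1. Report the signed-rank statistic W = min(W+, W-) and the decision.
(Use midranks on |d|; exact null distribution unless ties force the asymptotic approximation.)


Step 1: Drop any zero differences (none here) and take |d_i|.
|d| = [5, 7, 4, 3, 8, 2, 1]
Step 2: Midrank |d_i| (ties get averaged ranks).
ranks: |5|->5, |7|->6, |4|->4, |3|->3, |8|->7, |2|->2, |1|->1
Step 3: Attach original signs; sum ranks with positive sign and with negative sign.
W+ = 4 + 3 + 7 = 14
W- = 5 + 6 + 2 + 1 = 14
(Check: W+ + W- = 28 should equal n(n+1)/2 = 28.)
Step 4: Test statistic W = min(W+, W-) = 14.
Step 5: No ties, so the exact null distribution over the 2^7 = 128 sign assignments gives the two-sided p-value = 1.000000.
Step 6: alpha = 0.1. fail to reject H0.

W+ = 14, W- = 14, W = min = 14, p = 1.000000, fail to reject H0.


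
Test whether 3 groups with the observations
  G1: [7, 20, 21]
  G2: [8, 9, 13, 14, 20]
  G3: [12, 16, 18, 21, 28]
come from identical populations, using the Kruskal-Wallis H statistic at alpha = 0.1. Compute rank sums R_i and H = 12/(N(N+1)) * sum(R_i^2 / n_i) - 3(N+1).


Step 1: Combine all N = 13 observations and assign midranks.
sorted (value, group, rank): (7,G1,1), (8,G2,2), (9,G2,3), (12,G3,4), (13,G2,5), (14,G2,6), (16,G3,7), (18,G3,8), (20,G1,9.5), (20,G2,9.5), (21,G1,11.5), (21,G3,11.5), (28,G3,13)
Step 2: Sum ranks within each group.
R_1 = 22 (n_1 = 3)
R_2 = 25.5 (n_2 = 5)
R_3 = 43.5 (n_3 = 5)
Step 3: H = 12/(N(N+1)) * sum(R_i^2/n_i) - 3(N+1)
     = 12/(13*14) * (22^2/3 + 25.5^2/5 + 43.5^2/5) - 3*14
     = 0.065934 * 669.833 - 42
     = 2.164835.
Step 4: Ties present; correction factor C = 1 - 12/(13^3 - 13) = 0.994505. Corrected H = 2.164835 / 0.994505 = 2.176796.
Step 5: Under H0, H ~ chi^2(2); p-value = 0.336756.
Step 6: alpha = 0.1. fail to reject H0.

H = 2.1768, df = 2, p = 0.336756, fail to reject H0.


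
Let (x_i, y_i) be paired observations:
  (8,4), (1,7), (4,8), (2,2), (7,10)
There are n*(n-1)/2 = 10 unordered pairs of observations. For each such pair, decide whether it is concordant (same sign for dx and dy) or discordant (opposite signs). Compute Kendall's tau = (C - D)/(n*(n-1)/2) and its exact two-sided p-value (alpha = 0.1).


Step 1: Enumerate the 10 unordered pairs (i,j) with i<j and classify each by sign(x_j-x_i) * sign(y_j-y_i).
  (1,2):dx=-7,dy=+3->D; (1,3):dx=-4,dy=+4->D; (1,4):dx=-6,dy=-2->C; (1,5):dx=-1,dy=+6->D
  (2,3):dx=+3,dy=+1->C; (2,4):dx=+1,dy=-5->D; (2,5):dx=+6,dy=+3->C; (3,4):dx=-2,dy=-6->C
  (3,5):dx=+3,dy=+2->C; (4,5):dx=+5,dy=+8->C
Step 2: C = 6, D = 4, total pairs = 10.
Step 3: tau = (C - D)/(n(n-1)/2) = (6 - 4)/10 = 0.200000.
Step 4: Exact two-sided p-value (enumerate n! = 120 permutations of y under H0): p = 0.816667.
Step 5: alpha = 0.1. fail to reject H0.

tau_b = 0.2000 (C=6, D=4), p = 0.816667, fail to reject H0.


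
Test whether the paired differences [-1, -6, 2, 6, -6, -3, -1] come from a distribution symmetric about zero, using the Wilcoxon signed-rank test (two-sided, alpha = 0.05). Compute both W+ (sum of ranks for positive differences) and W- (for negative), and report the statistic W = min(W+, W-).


Step 1: Drop any zero differences (none here) and take |d_i|.
|d| = [1, 6, 2, 6, 6, 3, 1]
Step 2: Midrank |d_i| (ties get averaged ranks).
ranks: |1|->1.5, |6|->6, |2|->3, |6|->6, |6|->6, |3|->4, |1|->1.5
Step 3: Attach original signs; sum ranks with positive sign and with negative sign.
W+ = 3 + 6 = 9
W- = 1.5 + 6 + 6 + 4 + 1.5 = 19
(Check: W+ + W- = 28 should equal n(n+1)/2 = 28.)
Step 4: Test statistic W = min(W+, W-) = 9.
Step 5: Ties in |d|, so use the tie-corrected normal approximation.
        E[W] = n(n+1)/4 = 7*8/4 = 14.
        Tie groups: |d|=1 (t=2), |d|=6 (t=3); sum(t^3 - t) = 30.
        Var[W] = n(n+1)(2n+1)/24 - sum(t^3-t)/48 = 840/24 - 30/48 = 34.375.
        z = (W - E[W]) / sqrt(Var[W]) = (9 - 14) / 5.8630 = -0.8528.
        Two-sided p = 2*Phi(z) = 0.393769.
Step 6: alpha = 0.05. fail to reject H0.

W+ = 9, W- = 19, W = min = 9, p = 0.393769, fail to reject H0.


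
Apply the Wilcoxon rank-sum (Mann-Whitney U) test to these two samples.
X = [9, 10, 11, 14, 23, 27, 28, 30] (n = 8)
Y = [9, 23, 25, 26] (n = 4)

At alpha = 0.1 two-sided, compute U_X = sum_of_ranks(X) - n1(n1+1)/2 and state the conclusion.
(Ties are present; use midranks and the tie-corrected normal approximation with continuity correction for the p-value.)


Step 1: Combine and sort all 12 observations; assign midranks.
sorted (value, group): (9,X), (9,Y), (10,X), (11,X), (14,X), (23,X), (23,Y), (25,Y), (26,Y), (27,X), (28,X), (30,X)
ranks: 9->1.5, 9->1.5, 10->3, 11->4, 14->5, 23->6.5, 23->6.5, 25->8, 26->9, 27->10, 28->11, 30->12
Step 2: Rank sum for X: R1 = 1.5 + 3 + 4 + 5 + 6.5 + 10 + 11 + 12 = 53.
Step 3: U_X = R1 - n1(n1+1)/2 = 53 - 8*9/2 = 53 - 36 = 17.
       U_Y = n1*n2 - U_X = 32 - 17 = 15.
Step 4: Ties are present, so use the tie-corrected normal approximation (with continuity correction) for the p-value.
Step 5: p-value = 0.932087; compare to alpha = 0.1. fail to reject H0.

U_X = 17, p = 0.932087, fail to reject H0 at alpha = 0.1.


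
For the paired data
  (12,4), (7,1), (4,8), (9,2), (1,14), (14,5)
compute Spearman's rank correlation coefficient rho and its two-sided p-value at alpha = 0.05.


Step 1: Rank x and y separately (midranks; no ties here).
rank(x): 12->5, 7->3, 4->2, 9->4, 1->1, 14->6
rank(y): 4->3, 1->1, 8->5, 2->2, 14->6, 5->4
Step 2: d_i = R_x(i) - R_y(i); compute d_i^2.
  (5-3)^2=4, (3-1)^2=4, (2-5)^2=9, (4-2)^2=4, (1-6)^2=25, (6-4)^2=4
sum(d^2) = 50.
Step 3: rho = 1 - 6*50 / (6*(6^2 - 1)) = 1 - 300/210 = -0.428571.
Step 4: Under H0, t = rho * sqrt((n-2)/(1-rho^2)) = -0.9487 ~ t(4).
Step 5: Two-sided p-value from the t-distribution with 4 df = 0.396501.
Step 6: alpha = 0.05. fail to reject H0.

rho = -0.4286, p = 0.396501, fail to reject H0 at alpha = 0.05.
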